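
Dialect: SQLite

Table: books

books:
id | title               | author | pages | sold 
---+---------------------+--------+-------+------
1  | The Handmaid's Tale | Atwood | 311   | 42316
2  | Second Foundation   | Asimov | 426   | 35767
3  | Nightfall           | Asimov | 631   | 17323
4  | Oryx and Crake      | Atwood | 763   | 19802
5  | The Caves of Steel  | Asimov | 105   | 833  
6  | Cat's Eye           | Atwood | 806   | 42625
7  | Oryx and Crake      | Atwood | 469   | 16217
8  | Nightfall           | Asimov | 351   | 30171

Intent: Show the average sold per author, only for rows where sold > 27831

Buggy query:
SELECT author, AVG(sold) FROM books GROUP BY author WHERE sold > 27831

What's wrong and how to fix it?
Bug: Row-level WHERE must come before GROUP BY in the clause order

Fix: Move the WHERE clause before GROUP BY

Corrected query:
SELECT author, AVG(sold) FROM books WHERE sold > 27831 GROUP BY author

Result:
author | AVG(sold)
-------+----------
Asimov | 32969    
Atwood | 42470.5  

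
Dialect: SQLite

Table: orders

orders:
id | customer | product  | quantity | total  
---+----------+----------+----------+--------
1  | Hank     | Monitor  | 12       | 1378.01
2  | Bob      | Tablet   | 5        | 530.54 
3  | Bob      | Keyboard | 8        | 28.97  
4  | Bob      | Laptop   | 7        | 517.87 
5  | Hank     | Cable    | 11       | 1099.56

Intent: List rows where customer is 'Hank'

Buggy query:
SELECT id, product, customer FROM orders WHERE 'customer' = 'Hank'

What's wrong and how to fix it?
Bug: 'customer' in single quotes is a string literal, not the column; the comparison is literal-vs-literal and never true

Fix: Remove the quotes around the column name (or use double quotes for an identifier)

Corrected query:
SELECT id, product, customer FROM orders WHERE customer = 'Hank'

Result:
id | product | customer
---+---------+---------
1  | Monitor | Hank    
5  | Cable   | Hank    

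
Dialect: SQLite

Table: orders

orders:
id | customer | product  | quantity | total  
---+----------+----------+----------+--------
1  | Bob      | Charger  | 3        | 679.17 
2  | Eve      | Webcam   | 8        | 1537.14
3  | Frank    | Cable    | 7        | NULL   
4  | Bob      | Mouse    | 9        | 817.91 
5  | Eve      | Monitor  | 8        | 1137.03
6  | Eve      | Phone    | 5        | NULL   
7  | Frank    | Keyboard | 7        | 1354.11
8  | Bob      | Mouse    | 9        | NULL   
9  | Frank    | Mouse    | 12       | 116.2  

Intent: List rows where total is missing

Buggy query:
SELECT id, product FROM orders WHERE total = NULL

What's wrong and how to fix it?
Bug: '= NULL' is always unknown in SQL three-valued logic, so no rows match

Fix: Replace '= NULL' with 'IS NULL'

Corrected query:
SELECT id, product FROM orders WHERE total IS NULL

Result:
id | product
---+--------
3  | Cable  
6  | Phone  
8  | Mouse  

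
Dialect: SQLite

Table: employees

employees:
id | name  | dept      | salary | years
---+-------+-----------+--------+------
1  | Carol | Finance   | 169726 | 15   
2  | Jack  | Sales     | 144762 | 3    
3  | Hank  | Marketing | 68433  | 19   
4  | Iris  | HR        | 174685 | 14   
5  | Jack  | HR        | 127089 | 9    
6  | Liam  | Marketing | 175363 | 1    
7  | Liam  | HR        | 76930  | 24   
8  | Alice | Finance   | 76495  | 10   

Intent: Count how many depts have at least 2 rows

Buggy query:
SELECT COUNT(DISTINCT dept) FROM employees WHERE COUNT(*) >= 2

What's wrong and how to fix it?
Bug: WHERE filters individual rows, not groups, so a group-level COUNT is invalid there

Fix: Group first with HAVING COUNT(*) >= 2, then COUNT the resulting groups

Corrected query:
SELECT COUNT(*) FROM (SELECT dept FROM employees GROUP BY dept HAVING COUNT(*) >= 2)

Result:
COUNT(*)
--------
3       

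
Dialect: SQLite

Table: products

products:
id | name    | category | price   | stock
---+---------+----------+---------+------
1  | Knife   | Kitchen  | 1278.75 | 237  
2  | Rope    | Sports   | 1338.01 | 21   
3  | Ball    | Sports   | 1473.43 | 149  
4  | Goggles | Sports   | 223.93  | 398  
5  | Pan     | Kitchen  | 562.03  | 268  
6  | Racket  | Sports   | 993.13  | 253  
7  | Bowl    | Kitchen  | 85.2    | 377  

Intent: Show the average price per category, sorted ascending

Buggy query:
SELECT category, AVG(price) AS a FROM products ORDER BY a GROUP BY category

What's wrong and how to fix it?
Bug: ORDER BY appears before GROUP BY; SQL clause order requires GROUP BY first

Fix: Move ORDER BY to the end, after GROUP BY

Corrected query:
SELECT category, AVG(price) AS a FROM products GROUP BY category ORDER BY a

Result:
category | a         
---------+-----------
Kitchen  | 641.993333
Sports   | 1007.125  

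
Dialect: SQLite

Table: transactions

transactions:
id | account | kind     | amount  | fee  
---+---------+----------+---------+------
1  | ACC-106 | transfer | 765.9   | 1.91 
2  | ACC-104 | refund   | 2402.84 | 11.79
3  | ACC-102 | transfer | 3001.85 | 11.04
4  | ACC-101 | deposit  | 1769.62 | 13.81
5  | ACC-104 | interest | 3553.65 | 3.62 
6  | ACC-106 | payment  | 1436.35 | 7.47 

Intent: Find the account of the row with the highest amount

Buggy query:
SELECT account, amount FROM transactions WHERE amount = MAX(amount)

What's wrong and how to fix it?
Bug: MAX(amount) is an aggregate and cannot be used directly in WHERE

Fix: Use a subquery: WHERE amount = (SELECT MAX(amount) FROM transactions)

Corrected query:
SELECT account, amount FROM transactions WHERE amount = (SELECT MAX(amount) FROM transactions)

Result:
account | amount 
--------+--------
ACC-104 | 3553.65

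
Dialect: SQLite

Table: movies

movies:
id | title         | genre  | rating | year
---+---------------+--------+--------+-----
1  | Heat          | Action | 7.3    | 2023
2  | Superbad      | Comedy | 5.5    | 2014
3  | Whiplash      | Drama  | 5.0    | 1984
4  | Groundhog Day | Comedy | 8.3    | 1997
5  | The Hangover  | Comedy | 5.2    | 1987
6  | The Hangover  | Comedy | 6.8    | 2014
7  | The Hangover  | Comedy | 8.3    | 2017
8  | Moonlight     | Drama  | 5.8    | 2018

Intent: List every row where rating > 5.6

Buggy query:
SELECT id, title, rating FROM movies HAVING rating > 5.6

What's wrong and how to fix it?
Bug: This is a non-aggregate query (no GROUP BY, no aggregates), so in SQLite the HAVING clause is invalid here; a row-level condition belongs in WHERE

Fix: Use WHERE for row-level filtering

Corrected query:
SELECT id, title, rating FROM movies WHERE rating > 5.6

Result:
id | title         | rating
---+---------------+-------
1  | Heat          | 7.3   
4  | Groundhog Day | 8.3   
6  | The Hangover  | 6.8   
7  | The Hangover  | 8.3   
8  | Moonlight     | 5.8   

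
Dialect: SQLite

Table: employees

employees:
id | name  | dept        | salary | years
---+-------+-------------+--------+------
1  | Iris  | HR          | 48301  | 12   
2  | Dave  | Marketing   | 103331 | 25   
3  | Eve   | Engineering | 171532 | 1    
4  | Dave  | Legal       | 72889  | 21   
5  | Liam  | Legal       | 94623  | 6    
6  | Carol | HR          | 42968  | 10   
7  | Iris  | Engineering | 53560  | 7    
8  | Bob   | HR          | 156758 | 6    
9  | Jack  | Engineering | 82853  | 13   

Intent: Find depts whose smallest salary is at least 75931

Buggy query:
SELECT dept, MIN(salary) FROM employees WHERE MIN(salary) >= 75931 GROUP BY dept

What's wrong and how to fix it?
Bug: Aggregates like MIN are computed per group after WHERE runs

Fix: Replace WHERE with HAVING after the GROUP BY

Corrected query:
SELECT dept, MIN(salary) FROM employees GROUP BY dept HAVING MIN(salary) >= 75931

Result:
dept      | MIN(salary)
----------+------------
Marketing | 103331     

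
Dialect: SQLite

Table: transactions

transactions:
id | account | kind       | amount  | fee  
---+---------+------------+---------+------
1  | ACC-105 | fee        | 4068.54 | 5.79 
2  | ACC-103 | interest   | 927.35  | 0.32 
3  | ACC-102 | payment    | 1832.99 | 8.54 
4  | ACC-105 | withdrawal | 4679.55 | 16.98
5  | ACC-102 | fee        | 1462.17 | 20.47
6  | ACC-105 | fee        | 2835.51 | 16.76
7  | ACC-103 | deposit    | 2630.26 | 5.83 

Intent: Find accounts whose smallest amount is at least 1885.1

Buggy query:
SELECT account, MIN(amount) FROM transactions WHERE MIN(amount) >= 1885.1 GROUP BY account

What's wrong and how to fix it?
Bug: Aggregates like MIN are computed per group after WHERE runs

Fix: Use HAVING for the per-group MIN condition

Corrected query:
SELECT account, MIN(amount) FROM transactions GROUP BY account HAVING MIN(amount) >= 1885.1

Result:
account | MIN(amount)
--------+------------
ACC-105 | 2835.51    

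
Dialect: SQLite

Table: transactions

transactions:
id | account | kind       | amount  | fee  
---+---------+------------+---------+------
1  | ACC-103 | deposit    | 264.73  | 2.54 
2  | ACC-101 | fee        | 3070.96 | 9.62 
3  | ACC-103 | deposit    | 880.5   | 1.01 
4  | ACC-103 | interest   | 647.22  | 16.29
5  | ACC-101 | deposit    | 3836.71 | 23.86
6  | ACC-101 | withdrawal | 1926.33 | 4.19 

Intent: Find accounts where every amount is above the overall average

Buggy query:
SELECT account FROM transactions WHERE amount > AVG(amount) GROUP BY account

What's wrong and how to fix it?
Bug: AVG() is an aggregate; it can't sit directly in WHERE

Fix: Compute the overall average in a scalar subquery and compare each group's MIN against it in HAVING

Corrected query:
SELECT account FROM transactions GROUP BY account HAVING MIN(amount) > (SELECT AVG(amount) FROM transactions)

Result:
account
-------
ACC-101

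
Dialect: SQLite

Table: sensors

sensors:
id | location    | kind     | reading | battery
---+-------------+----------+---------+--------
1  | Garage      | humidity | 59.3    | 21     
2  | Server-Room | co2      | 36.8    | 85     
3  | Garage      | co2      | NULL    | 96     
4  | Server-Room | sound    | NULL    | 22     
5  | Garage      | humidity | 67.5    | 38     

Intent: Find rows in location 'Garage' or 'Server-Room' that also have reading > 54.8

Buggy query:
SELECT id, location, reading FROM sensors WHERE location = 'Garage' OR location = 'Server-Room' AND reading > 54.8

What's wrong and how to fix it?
Bug: AND binds tighter than OR, so this parses as location = 'Garage' OR (location = 'Server-Room' AND reading > 54.8)

Fix: Add parentheses around the OR so the AND applies to both alternatives

Corrected query:
SELECT id, location, reading FROM sensors WHERE (location = 'Garage' OR location = 'Server-Room') AND reading > 54.8

Result:
id | location | reading
---+----------+--------
1  | Garage   | 59.3   
5  | Garage   | 67.5   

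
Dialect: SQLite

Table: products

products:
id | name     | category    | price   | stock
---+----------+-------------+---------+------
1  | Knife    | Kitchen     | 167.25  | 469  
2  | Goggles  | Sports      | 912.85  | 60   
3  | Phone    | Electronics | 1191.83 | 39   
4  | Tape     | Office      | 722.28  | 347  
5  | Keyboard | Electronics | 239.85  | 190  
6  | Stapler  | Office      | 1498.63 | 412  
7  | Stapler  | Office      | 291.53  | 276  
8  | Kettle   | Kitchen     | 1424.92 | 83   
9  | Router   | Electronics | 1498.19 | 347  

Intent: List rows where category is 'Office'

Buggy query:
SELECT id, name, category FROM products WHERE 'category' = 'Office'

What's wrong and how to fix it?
Bug: 'category' in single quotes is a string literal, not the column; the comparison is literal-vs-literal and never true

Fix: Remove the quotes around the column name (or use double quotes for an identifier)

Corrected query:
SELECT id, name, category FROM products WHERE category = 'Office'

Result:
id | name    | category
---+---------+---------
4  | Tape    | Office  
6  | Stapler | Office  
7  | Stapler | Office  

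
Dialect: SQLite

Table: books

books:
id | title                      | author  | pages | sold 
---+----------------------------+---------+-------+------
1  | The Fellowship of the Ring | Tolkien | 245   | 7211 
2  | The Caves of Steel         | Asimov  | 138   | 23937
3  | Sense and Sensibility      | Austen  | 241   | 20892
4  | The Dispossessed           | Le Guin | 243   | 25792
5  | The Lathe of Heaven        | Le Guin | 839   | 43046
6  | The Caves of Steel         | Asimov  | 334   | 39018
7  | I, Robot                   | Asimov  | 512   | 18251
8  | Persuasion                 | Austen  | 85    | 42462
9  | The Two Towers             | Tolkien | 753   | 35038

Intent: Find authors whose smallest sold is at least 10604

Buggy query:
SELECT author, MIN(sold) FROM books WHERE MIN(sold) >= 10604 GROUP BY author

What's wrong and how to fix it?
Bug: MIN() in WHERE is a misuse of aggregate

Fix: Replace WHERE with HAVING after the GROUP BY

Corrected query:
SELECT author, MIN(sold) FROM books GROUP BY author HAVING MIN(sold) >= 10604

Result:
author  | MIN(sold)
--------+----------
Asimov  | 18251    
Austen  | 20892    
Le Guin | 25792    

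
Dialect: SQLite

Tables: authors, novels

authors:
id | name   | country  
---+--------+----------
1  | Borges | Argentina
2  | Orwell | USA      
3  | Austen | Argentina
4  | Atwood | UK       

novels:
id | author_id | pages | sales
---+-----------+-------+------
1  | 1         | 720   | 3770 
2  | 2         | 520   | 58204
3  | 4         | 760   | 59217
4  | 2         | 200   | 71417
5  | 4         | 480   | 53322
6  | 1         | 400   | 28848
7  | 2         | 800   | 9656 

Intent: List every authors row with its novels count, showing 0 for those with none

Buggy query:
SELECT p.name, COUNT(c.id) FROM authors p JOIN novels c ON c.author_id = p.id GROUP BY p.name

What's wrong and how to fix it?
Bug: An inner join excludes parents with zero children

Fix: Switch to LEFT JOIN to retain unmatched parent rows

Corrected query:
SELECT p.name, COUNT(c.id) FROM authors p LEFT JOIN novels c ON c.author_id = p.id GROUP BY p.name

Result:
name   | COUNT(c.id)
-------+------------
Atwood | 2          
Austen | 0          
Borges | 2          
Orwell | 3          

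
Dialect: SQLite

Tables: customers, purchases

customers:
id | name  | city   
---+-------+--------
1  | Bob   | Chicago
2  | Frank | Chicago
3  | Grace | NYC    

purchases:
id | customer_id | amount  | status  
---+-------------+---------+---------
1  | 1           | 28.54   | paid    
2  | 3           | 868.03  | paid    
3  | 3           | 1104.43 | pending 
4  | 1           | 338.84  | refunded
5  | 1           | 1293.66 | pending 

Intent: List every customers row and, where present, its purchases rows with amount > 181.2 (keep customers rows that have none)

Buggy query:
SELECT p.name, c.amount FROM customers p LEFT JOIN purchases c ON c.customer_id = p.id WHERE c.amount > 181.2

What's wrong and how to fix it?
Bug: Filtering c.amount in WHERE discards the NULL rows produced by LEFT JOIN, turning it into an inner join

Fix: Put 'c.amount > 181.2' in the JOIN's ON clause instead of WHERE

Corrected query:
SELECT p.name, c.amount FROM customers p LEFT JOIN purchases c ON c.customer_id = p.id AND c.amount > 181.2

Result:
name  | amount 
------+--------
Bob   | 338.84 
Bob   | 1293.66
Frank | NULL   
Grace | 868.03 
Grace | 1104.43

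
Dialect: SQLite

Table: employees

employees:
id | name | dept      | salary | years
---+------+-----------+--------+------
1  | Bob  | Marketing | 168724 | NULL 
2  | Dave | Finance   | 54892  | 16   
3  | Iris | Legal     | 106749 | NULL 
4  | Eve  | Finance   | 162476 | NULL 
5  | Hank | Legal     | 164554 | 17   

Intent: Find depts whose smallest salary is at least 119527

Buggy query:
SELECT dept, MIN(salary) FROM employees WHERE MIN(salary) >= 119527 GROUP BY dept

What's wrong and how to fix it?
Bug: Aggregates like MIN are computed per group after WHERE runs

Fix: Replace WHERE with HAVING after the GROUP BY

Corrected query:
SELECT dept, MIN(salary) FROM employees GROUP BY dept HAVING MIN(salary) >= 119527

Result:
dept      | MIN(salary)
----------+------------
Marketing | 168724     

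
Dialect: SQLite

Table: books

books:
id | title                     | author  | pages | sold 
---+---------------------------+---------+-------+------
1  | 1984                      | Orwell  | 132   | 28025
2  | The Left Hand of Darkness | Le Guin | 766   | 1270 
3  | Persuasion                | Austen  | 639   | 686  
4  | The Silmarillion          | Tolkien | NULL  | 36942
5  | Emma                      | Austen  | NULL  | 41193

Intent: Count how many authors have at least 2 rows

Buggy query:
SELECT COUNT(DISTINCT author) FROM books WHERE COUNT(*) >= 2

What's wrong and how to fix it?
Bug: COUNT(*) cannot appear in WHERE; the per-group count doesn't exist yet

Fix: Use a subquery that GROUPs and filters with HAVING, then count its rows

Corrected query:
SELECT COUNT(*) FROM (SELECT author FROM books GROUP BY author HAVING COUNT(*) >= 2)

Result:
COUNT(*)
--------
1       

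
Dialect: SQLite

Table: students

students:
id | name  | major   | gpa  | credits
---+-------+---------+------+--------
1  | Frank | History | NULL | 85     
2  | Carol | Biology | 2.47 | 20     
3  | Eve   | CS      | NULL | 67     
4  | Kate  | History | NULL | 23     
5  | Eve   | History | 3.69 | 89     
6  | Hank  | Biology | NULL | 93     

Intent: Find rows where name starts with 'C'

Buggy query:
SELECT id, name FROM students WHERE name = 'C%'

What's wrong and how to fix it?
Bug: Wildcards only work with LIKE; '=' treats '%' as a literal character

Fix: Replace '=' with LIKE so 'C%' is treated as a pattern

Corrected query:
SELECT id, name FROM students WHERE name LIKE 'C%'

Result:
id | name 
---+------
2  | Carol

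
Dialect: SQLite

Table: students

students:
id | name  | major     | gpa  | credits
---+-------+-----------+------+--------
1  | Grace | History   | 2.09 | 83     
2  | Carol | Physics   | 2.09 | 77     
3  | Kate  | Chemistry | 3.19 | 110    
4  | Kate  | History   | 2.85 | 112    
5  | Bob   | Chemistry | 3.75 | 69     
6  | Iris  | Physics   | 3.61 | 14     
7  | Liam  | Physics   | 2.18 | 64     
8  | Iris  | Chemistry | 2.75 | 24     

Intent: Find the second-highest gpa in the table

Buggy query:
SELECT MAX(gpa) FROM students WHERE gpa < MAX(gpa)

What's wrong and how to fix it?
Bug: The inner MAX is an aggregate inside WHERE, which is not allowed

Fix: Put the inner MAX in a scalar subquery

Corrected query:
SELECT MAX(gpa) FROM students WHERE gpa < (SELECT MAX(gpa) FROM students)

Result:
MAX(gpa)
--------
3.61    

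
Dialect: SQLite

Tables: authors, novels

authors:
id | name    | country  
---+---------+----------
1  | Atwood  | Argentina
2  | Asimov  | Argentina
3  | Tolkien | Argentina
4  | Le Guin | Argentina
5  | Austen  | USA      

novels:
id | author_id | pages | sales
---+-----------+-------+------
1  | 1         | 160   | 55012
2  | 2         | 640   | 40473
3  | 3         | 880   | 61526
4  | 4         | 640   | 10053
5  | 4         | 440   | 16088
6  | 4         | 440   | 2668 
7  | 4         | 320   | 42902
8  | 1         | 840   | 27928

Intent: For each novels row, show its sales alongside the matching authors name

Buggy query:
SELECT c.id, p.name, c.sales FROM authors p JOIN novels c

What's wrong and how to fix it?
Bug: JOIN with no ON clause produces a cartesian product; every novels row pairs with every authors row

Fix: Specify the join condition linking the foreign key to the parent id

Corrected query:
SELECT c.id, p.name, c.sales FROM authors p JOIN novels c ON c.author_id = p.id

Result:
id | name    | sales
---+---------+------
1  | Atwood  | 55012
2  | Asimov  | 40473
3  | Tolkien | 61526
4  | Le Guin | 10053
5  | Le Guin | 16088
6  | Le Guin | 2668 
7  | Le Guin | 42902
8  | Atwood  | 27928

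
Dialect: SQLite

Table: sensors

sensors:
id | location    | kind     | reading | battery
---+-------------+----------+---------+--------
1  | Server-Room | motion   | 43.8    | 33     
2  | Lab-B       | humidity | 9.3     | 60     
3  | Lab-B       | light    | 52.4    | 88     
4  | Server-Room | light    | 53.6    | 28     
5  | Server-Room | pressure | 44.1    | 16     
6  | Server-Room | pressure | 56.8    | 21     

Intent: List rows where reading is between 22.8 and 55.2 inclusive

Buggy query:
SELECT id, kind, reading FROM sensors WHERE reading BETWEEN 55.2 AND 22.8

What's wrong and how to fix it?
Bug: BETWEEN expects the lower bound first; with 55.2 AND 22.8 the range is empty

Fix: Write BETWEEN 22.8 AND 55.2

Corrected query:
SELECT id, kind, reading FROM sensors WHERE reading BETWEEN 22.8 AND 55.2

Result:
id | kind     | reading
---+----------+--------
1  | motion   | 43.8   
3  | light    | 52.4   
4  | light    | 53.6   
5  | pressure | 44.1   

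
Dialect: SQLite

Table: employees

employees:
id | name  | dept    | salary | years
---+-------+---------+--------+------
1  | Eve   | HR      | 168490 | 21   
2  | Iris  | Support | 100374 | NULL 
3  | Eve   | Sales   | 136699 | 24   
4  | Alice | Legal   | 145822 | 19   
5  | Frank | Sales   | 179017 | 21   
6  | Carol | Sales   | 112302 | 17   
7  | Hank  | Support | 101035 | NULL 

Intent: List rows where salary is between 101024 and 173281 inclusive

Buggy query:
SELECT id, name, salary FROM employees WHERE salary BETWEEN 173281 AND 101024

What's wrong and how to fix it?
Bug: BETWEEN expects the lower bound first; with 173281 AND 101024 the range is empty

Fix: Swap the bounds so the smaller value comes first

Corrected query:
SELECT id, name, salary FROM employees WHERE salary BETWEEN 101024 AND 173281

Result:
id | name  | salary
---+-------+-------
1  | Eve   | 168490
3  | Eve   | 136699
4  | Alice | 145822
6  | Carol | 112302
7  | Hank  | 101035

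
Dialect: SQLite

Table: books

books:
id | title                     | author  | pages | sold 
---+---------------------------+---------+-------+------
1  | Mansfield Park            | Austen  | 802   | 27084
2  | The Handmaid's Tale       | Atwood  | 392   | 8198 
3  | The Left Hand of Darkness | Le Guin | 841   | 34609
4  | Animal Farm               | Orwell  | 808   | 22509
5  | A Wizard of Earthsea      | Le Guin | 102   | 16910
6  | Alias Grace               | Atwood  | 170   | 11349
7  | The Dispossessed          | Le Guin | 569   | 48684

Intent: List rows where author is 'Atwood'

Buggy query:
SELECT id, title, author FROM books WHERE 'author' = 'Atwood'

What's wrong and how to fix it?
Bug: Single quotes denote string literals in SQL; the column name is being compared as a constant string

Fix: Reference the column as author without single quotes

Corrected query:
SELECT id, title, author FROM books WHERE author = 'Atwood'

Result:
id | title               | author
---+---------------------+-------
2  | The Handmaid's Tale | Atwood
6  | Alias Grace         | Atwood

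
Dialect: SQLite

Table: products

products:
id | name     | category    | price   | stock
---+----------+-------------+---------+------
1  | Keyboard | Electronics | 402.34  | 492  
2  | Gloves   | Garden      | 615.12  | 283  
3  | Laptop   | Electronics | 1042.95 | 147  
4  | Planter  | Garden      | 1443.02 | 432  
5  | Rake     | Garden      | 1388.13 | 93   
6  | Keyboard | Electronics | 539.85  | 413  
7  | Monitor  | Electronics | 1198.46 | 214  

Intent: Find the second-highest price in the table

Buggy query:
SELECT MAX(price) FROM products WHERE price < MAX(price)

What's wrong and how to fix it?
Bug: The inner MAX is an aggregate inside WHERE, which is not allowed

Fix: Put the inner MAX in a scalar subquery

Corrected query:
SELECT MAX(price) FROM products WHERE price < (SELECT MAX(price) FROM products)

Result:
MAX(price)
----------
1388.13   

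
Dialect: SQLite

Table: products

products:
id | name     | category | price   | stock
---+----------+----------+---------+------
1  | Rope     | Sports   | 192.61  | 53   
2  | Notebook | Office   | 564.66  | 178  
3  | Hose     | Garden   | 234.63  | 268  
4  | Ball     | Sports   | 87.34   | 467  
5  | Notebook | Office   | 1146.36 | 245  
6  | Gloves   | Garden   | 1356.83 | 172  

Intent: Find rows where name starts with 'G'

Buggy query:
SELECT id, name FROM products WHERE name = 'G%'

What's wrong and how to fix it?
Bug: '=' compares the literal string including the % character; pattern matching needs LIKE

Fix: Replace '=' with LIKE so 'G%' is treated as a pattern

Corrected query:
SELECT id, name FROM products WHERE name LIKE 'G%'

Result:
id | name  
---+-------
6  | Gloves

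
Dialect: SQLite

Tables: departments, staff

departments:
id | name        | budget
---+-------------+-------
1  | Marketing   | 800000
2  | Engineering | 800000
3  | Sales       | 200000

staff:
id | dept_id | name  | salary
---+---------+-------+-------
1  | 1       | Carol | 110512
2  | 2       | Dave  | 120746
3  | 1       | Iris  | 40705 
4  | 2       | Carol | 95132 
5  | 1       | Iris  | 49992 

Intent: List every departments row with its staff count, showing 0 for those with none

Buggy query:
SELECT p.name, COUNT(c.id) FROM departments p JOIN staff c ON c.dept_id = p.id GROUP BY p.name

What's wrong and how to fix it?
Bug: An inner join excludes parents with zero children

Fix: Use LEFT JOIN so parents without children still appear (COUNT(c.id) gives 0)

Corrected query:
SELECT p.name, COUNT(c.id) FROM departments p LEFT JOIN staff c ON c.dept_id = p.id GROUP BY p.name

Result:
name        | COUNT(c.id)
------------+------------
Engineering | 2          
Marketing   | 3          
Sales       | 0          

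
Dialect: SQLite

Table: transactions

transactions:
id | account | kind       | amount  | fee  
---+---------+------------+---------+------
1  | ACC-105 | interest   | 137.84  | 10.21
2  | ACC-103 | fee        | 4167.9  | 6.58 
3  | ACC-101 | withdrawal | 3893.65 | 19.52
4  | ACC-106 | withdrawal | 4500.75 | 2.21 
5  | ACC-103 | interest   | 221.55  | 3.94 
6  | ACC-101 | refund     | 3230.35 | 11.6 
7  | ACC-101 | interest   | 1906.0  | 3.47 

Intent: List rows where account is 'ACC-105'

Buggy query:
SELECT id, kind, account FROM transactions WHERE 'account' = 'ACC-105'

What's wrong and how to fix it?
Bug: Single quotes denote string literals in SQL; the column name is being compared as a constant string

Fix: Remove the quotes around the column name (or use double quotes for an identifier)

Corrected query:
SELECT id, kind, account FROM transactions WHERE account = 'ACC-105'

Result:
id | kind     | account
---+----------+--------
1  | interest | ACC-105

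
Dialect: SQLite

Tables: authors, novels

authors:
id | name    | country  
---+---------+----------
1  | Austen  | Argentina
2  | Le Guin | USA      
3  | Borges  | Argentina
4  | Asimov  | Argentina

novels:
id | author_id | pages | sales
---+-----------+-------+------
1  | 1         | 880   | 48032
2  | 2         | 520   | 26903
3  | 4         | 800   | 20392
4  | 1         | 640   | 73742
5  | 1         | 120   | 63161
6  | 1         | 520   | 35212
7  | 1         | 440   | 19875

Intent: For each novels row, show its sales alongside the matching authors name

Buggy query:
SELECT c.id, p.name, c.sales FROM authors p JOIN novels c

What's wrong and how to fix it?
Bug: Missing join condition: each novels row is matched to all authors rows instead of just its own

Fix: Add ON c.author_id = p.id to the JOIN

Corrected query:
SELECT c.id, p.name, c.sales FROM authors p JOIN novels c ON c.author_id = p.id

Result:
id | name    | sales
---+---------+------
1  | Austen  | 48032
2  | Le Guin | 26903
3  | Asimov  | 20392
4  | Austen  | 73742
5  | Austen  | 63161
6  | Austen  | 35212
7  | Austen  | 19875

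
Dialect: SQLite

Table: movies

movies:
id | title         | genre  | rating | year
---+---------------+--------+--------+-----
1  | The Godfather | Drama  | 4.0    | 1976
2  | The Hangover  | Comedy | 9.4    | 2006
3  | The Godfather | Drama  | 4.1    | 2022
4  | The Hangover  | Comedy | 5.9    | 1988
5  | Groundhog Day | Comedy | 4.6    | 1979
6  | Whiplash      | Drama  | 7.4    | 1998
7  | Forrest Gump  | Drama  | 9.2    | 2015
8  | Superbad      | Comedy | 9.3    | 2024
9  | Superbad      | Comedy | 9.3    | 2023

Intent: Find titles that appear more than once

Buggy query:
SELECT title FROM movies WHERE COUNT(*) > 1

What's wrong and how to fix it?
Bug: WHERE can't reference COUNT(*); aggregates are computed after WHERE

Fix: GROUP BY title, then filter groups with HAVING COUNT(*) > 1

Corrected query:
SELECT title FROM movies GROUP BY title HAVING COUNT(*) > 1

Result:
title        
-------------
Superbad     
The Godfather
The Hangover 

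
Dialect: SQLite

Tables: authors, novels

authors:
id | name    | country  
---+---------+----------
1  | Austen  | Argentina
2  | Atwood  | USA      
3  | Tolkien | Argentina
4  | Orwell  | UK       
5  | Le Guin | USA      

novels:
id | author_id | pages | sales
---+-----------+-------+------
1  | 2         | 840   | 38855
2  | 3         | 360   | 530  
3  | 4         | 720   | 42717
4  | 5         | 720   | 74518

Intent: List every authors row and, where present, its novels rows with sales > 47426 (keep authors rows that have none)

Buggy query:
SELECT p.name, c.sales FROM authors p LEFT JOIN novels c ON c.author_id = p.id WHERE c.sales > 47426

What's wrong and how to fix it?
Bug: Filtering c.sales in WHERE discards the NULL rows produced by LEFT JOIN, turning it into an inner join

Fix: Move the right-table condition into the ON clause so unmatched parents are kept

Corrected query:
SELECT p.name, c.sales FROM authors p LEFT JOIN novels c ON c.author_id = p.id AND c.sales > 47426

Result:
name    | sales
--------+------
Austen  | NULL 
Atwood  | NULL 
Tolkien | NULL 
Orwell  | NULL 
Le Guin | 74518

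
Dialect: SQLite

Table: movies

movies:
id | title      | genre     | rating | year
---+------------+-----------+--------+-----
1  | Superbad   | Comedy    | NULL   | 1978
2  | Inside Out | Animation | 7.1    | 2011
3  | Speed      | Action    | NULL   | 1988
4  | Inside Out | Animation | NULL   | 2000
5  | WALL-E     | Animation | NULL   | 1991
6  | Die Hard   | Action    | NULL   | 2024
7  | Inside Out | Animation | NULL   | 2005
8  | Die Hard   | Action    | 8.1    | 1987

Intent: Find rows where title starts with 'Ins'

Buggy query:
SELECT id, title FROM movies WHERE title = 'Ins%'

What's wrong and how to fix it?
Bug: Wildcards only work with LIKE; '=' treats '%' as a literal character

Fix: Use LIKE for wildcard pattern matching

Corrected query:
SELECT id, title FROM movies WHERE title LIKE 'Ins%'

Result:
id | title     
---+-----------
2  | Inside Out
4  | Inside Out
7  | Inside Out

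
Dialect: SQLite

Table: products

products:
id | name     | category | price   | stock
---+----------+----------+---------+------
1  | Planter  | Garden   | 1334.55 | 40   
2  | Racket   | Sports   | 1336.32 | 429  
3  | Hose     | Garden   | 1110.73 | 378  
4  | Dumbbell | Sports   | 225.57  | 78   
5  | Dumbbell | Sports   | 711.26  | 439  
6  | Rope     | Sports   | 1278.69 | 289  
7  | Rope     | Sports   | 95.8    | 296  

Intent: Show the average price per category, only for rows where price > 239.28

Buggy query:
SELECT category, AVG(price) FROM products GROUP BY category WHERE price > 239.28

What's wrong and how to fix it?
Bug: WHERE cannot follow GROUP BY

Fix: Place WHERE between FROM and GROUP BY

Corrected query:
SELECT category, AVG(price) FROM products WHERE price > 239.28 GROUP BY category

Result:
category | AVG(price) 
---------+------------
Garden   | 1222.64    
Sports   | 1108.756667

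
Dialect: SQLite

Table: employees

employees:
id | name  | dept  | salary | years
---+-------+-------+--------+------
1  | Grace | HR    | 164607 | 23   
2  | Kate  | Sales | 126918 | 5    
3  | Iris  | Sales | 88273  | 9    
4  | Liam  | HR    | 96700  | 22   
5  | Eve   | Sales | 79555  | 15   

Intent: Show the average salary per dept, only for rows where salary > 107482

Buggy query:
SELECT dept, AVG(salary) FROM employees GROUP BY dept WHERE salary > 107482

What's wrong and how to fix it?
Bug: Row-level WHERE must come before GROUP BY in the clause order

Fix: Move the WHERE clause before GROUP BY

Corrected query:
SELECT dept, AVG(salary) FROM employees WHERE salary > 107482 GROUP BY dept

Result:
dept  | AVG(salary)
------+------------
HR    | 164607     
Sales | 126918     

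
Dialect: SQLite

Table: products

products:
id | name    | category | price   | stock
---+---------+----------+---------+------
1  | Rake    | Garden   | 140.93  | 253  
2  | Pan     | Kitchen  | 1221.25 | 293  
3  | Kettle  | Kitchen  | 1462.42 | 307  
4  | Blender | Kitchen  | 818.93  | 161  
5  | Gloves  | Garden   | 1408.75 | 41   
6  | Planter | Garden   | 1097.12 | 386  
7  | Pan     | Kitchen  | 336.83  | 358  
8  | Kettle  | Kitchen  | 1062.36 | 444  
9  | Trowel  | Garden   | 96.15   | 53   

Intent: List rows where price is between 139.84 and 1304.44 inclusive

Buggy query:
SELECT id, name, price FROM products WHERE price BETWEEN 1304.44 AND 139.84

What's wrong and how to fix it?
Bug: The bounds are reversed; BETWEEN a AND b requires a <= b to match anything

Fix: Write BETWEEN 139.84 AND 1304.44

Corrected query:
SELECT id, name, price FROM products WHERE price BETWEEN 139.84 AND 1304.44

Result:
id | name    | price  
---+---------+--------
1  | Rake    | 140.93 
2  | Pan     | 1221.25
4  | Blender | 818.93 
6  | Planter | 1097.12
7  | Pan     | 336.83 
8  | Kettle  | 1062.36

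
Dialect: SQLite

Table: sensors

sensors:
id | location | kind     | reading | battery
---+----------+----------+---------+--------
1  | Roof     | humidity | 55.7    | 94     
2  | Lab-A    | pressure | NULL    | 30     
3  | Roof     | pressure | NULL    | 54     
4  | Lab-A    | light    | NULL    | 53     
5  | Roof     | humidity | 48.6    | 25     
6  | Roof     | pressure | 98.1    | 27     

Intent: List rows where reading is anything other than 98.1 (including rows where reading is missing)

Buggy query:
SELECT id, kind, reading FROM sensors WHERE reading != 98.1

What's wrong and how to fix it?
Bug: 'reading != 98.1' is unknown when reading is NULL, so NULL rows are silently excluded

Fix: Add an explicit OR reading IS NULL to include the missing-value rows

Corrected query:
SELECT id, kind, reading FROM sensors WHERE reading != 98.1 OR reading IS NULL

Result:
id | kind     | reading
---+----------+--------
1  | humidity | 55.7   
2  | pressure | NULL   
3  | pressure | NULL   
4  | light    | NULL   
5  | humidity | 48.6   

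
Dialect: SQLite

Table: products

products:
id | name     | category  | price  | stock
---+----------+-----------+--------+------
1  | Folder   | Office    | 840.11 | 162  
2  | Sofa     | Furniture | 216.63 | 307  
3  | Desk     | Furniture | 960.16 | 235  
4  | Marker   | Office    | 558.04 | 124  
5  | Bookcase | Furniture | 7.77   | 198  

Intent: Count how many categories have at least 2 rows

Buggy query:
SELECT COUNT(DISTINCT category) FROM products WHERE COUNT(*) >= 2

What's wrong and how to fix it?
Bug: COUNT(*) cannot appear in WHERE; the per-group count doesn't exist yet

Fix: Use a subquery that GROUPs and filters with HAVING, then count its rows

Corrected query:
SELECT COUNT(*) FROM (SELECT category FROM products GROUP BY category HAVING COUNT(*) >= 2)

Result:
COUNT(*)
--------
2       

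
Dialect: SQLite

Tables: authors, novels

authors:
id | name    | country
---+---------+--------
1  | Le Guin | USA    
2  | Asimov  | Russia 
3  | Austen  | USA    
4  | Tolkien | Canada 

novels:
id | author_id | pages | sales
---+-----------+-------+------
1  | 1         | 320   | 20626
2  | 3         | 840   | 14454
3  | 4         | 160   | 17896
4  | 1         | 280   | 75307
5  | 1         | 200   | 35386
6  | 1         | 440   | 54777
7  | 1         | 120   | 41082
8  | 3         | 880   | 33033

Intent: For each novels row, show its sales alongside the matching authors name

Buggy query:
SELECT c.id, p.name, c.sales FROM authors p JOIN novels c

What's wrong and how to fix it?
Bug: JOIN with no ON clause produces a cartesian product; every novels row pairs with every authors row

Fix: Specify the join condition linking the foreign key to the parent id

Corrected query:
SELECT c.id, p.name, c.sales FROM authors p JOIN novels c ON c.author_id = p.id

Result:
id | name    | sales
---+---------+------
1  | Le Guin | 20626
2  | Austen  | 14454
3  | Tolkien | 17896
4  | Le Guin | 75307
5  | Le Guin | 35386
6  | Le Guin | 54777
7  | Le Guin | 41082
8  | Austen  | 33033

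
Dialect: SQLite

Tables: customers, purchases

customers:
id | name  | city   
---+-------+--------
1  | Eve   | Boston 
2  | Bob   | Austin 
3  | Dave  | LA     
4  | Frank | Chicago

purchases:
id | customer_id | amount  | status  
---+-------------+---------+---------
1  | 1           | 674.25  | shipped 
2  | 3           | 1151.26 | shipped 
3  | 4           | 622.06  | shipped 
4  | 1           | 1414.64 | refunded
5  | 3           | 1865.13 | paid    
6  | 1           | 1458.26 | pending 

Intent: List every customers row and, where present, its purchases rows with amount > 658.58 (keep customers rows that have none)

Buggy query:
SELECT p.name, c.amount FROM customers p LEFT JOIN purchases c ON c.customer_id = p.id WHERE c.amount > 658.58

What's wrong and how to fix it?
Bug: A WHERE condition on the right-hand table after LEFT JOIN drops unmatched parents

Fix: Put 'c.amount > 658.58' in the JOIN's ON clause instead of WHERE

Corrected query:
SELECT p.name, c.amount FROM customers p LEFT JOIN purchases c ON c.customer_id = p.id AND c.amount > 658.58

Result:
name  | amount 
------+--------
Eve   | 674.25 
Eve   | 1414.64
Eve   | 1458.26
Bob   | NULL   
Dave  | 1151.26
Dave  | 1865.13
Frank | NULL   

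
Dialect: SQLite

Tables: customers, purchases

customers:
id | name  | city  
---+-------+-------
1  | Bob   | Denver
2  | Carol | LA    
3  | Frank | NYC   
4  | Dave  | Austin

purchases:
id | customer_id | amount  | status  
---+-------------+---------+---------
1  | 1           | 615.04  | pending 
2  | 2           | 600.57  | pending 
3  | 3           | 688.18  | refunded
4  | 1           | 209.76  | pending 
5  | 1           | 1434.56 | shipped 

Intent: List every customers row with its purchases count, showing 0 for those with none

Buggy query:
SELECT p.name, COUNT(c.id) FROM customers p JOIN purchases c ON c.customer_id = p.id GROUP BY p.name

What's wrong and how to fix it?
Bug: An inner join excludes parents with zero children

Fix: Switch to LEFT JOIN to retain unmatched parent rows

Corrected query:
SELECT p.name, COUNT(c.id) FROM customers p LEFT JOIN purchases c ON c.customer_id = p.id GROUP BY p.name

Result:
name  | COUNT(c.id)
------+------------
Bob   | 3          
Carol | 1          
Dave  | 0          
Frank | 1          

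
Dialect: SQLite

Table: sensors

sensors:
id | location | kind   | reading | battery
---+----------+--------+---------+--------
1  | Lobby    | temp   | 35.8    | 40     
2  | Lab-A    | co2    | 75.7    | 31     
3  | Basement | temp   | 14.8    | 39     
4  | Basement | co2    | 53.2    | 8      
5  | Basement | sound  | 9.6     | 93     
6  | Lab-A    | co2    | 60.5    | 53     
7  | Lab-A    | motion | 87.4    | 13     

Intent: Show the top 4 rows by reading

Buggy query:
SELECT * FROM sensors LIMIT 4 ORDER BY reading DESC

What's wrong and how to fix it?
Bug: LIMIT must come after ORDER BY

Fix: Swap the clauses: ORDER BY first, then LIMIT

Corrected query:
SELECT * FROM sensors ORDER BY reading DESC LIMIT 4

Result:
id | location | kind   | reading | battery
---+----------+--------+---------+--------
7  | Lab-A    | motion | 87.4    | 13     
2  | Lab-A    | co2    | 75.7    | 31     
6  | Lab-A    | co2    | 60.5    | 53     
4  | Basement | co2    | 53.2    | 8      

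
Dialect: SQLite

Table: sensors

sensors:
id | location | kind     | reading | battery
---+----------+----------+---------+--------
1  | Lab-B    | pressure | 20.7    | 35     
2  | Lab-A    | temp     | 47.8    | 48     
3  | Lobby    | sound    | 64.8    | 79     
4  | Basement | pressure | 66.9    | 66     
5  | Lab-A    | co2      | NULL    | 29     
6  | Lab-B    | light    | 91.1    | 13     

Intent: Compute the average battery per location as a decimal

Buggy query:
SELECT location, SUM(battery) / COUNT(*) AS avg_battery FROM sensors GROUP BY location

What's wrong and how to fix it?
Bug: Both operands are integers, so '/' performs integer division and truncates

Fix: Cast one side to REAL so the division keeps the fractional part

Corrected query:
SELECT location, SUM(battery) * 1.0 / COUNT(*) AS avg_battery FROM sensors GROUP BY location

Result:
location | avg_battery
---------+------------
Basement | 66         
Lab-A    | 38.5       
Lab-B    | 24         
Lobby    | 79         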